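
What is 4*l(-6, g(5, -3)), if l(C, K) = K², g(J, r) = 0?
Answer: 0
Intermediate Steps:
4*l(-6, g(5, -3)) = 4*0² = 4*0 = 0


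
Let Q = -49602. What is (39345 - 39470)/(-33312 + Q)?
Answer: 125/82914 ≈ 0.0015076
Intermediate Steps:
(39345 - 39470)/(-33312 + Q) = (39345 - 39470)/(-33312 - 49602) = -125/(-82914) = -125*(-1/82914) = 125/82914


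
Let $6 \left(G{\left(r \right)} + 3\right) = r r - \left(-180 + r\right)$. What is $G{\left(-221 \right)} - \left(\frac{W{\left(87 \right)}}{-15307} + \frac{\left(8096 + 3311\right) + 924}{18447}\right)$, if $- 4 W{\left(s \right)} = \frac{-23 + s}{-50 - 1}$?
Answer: $\frac{1193276469699}{145462421} \approx 8203.3$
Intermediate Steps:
$G{\left(r \right)} = 27 - \frac{r}{6} + \frac{r^{2}}{6}$ ($G{\left(r \right)} = -3 + \frac{r r - \left(-180 + r\right)}{6} = -3 + \frac{r^{2} - \left(-180 + r\right)}{6} = -3 + \frac{180 + r^{2} - r}{6} = -3 + \left(30 - \frac{r}{6} + \frac{r^{2}}{6}\right) = 27 - \frac{r}{6} + \frac{r^{2}}{6}$)
$W{\left(s \right)} = - \frac{23}{204} + \frac{s}{204}$ ($W{\left(s \right)} = - \frac{\left(-23 + s\right) \frac{1}{-50 - 1}}{4} = - \frac{\left(-23 + s\right) \frac{1}{-51}}{4} = - \frac{\left(-23 + s\right) \left(- \frac{1}{51}\right)}{4} = - \frac{\frac{23}{51} - \frac{s}{51}}{4} = - \frac{23}{204} + \frac{s}{204}$)
$G{\left(-221 \right)} - \left(\frac{W{\left(87 \right)}}{-15307} + \frac{\left(8096 + 3311\right) + 924}{18447}\right) = \left(27 - - \frac{221}{6} + \frac{\left(-221\right)^{2}}{6}\right) - \left(\frac{- \frac{23}{204} + \frac{1}{204} \cdot 87}{-15307} + \frac{\left(8096 + 3311\right) + 924}{18447}\right) = \left(27 + \frac{221}{6} + \frac{1}{6} \cdot 48841\right) - \left(\left(- \frac{23}{204} + \frac{29}{68}\right) \left(- \frac{1}{15307}\right) + \left(11407 + 924\right) \frac{1}{18447}\right) = \left(27 + \frac{221}{6} + \frac{48841}{6}\right) - \left(\frac{16}{51} \left(- \frac{1}{15307}\right) + 12331 \cdot \frac{1}{18447}\right) = 8204 - \left(- \frac{16}{780657} + \frac{1121}{1677}\right) = 8204 - \frac{97232185}{145462421} = \frac{1193276469699}{145462421}$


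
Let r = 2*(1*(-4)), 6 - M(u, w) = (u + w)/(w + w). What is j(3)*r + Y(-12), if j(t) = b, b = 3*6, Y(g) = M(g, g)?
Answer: -139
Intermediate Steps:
M(u, w) = 6 - (u + w)/(2*w) (M(u, w) = 6 - (u + w)/(w + w) = 6 - (u + w)/(2*w))
Y(g) = 5 (Y(g) = (-g + 11*g)/(2*g) = (10*g)/(2*g) = 5)
r = -8 (r = 2*(-4) = -8)
b = 18
j(t) = 18
j(3)*r + Y(-12) = 18*(-8) + 5 = -144 + 5 = -139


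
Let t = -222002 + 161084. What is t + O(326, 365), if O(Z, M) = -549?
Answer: -61467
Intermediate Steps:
t = -60918
t + O(326, 365) = -60918 - 549 = -61467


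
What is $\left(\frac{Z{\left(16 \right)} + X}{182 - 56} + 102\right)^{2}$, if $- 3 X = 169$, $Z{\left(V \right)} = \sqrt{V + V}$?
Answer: $\frac{1473562057}{142884} + \frac{76774 \sqrt{2}}{11907} \approx 10322.0$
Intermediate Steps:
$Z{\left(V \right)} = \sqrt{2} \sqrt{V}$ ($Z{\left(V \right)} = \sqrt{2 V} = \sqrt{2} \sqrt{V}$)
$X = - \frac{169}{3}$ ($X = \left(- \frac{1}{3}\right) 169 = - \frac{169}{3} \approx -56.333$)
$\left(\frac{Z{\left(16 \right)} + X}{182 - 56} + 102\right)^{2} = \left(\frac{\sqrt{2} \sqrt{16} - \frac{169}{3}}{182 - 56} + 102\right)^{2} = \left(\frac{\sqrt{2} \cdot 4 - \frac{169}{3}}{126} + 102\right)^{2} = \left(\left(4 \sqrt{2} - \frac{169}{3}\right) \frac{1}{126} + 102\right)^{2} = \left(\left(- \frac{169}{3} + 4 \sqrt{2}\right) \frac{1}{126} + 102\right)^{2} = \left(\left(- \frac{169}{378} + \frac{2 \sqrt{2}}{63}\right) + 102\right)^{2} = \left(\frac{38387}{378} + \frac{2 \sqrt{2}}{63}\right)^{2}$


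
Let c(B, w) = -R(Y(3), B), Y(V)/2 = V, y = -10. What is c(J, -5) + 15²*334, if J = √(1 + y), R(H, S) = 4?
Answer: 75146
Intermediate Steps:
Y(V) = 2*V
J = 3*I (J = √(1 - 10) = √(-9) = 3*I ≈ 3.0*I)
c(B, w) = -4 (c(B, w) = -1*4 = -4)
c(J, -5) + 15²*334 = -4 + 15²*334 = -4 + 225*334 = -4 + 75150 = 75146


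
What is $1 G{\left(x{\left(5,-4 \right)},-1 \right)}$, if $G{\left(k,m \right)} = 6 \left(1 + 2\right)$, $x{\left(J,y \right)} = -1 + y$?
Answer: $18$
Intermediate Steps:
$G{\left(k,m \right)} = 18$ ($G{\left(k,m \right)} = 6 \cdot 3 = 18$)
$1 G{\left(x{\left(5,-4 \right)},-1 \right)} = 1 \cdot 18 = 18$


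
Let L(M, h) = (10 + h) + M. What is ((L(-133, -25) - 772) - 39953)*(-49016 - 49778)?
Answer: 4038007162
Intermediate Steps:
L(M, h) = 10 + M + h
((L(-133, -25) - 772) - 39953)*(-49016 - 49778) = (((10 - 133 - 25) - 772) - 39953)*(-49016 - 49778) = ((-148 - 772) - 39953)*(-98794) = (-920 - 39953)*(-98794) = -40873*(-98794) = 4038007162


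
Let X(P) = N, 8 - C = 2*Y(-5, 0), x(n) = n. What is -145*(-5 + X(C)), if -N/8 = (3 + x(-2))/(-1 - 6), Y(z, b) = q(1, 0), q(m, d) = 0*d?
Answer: 3915/7 ≈ 559.29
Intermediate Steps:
q(m, d) = 0
Y(z, b) = 0
N = 8/7 (N = -8*(3 - 2)/(-1 - 6) = -8/(-7) = -8*(-1)/7 = -8*(-⅐) = 8/7 ≈ 1.1429)
C = 8 (C = 8 - 2*0 = 8 - 1*0 = 8 + 0 = 8)
X(P) = 8/7
-145*(-5 + X(C)) = -145*(-5 + 8/7) = -145*(-27/7) = 3915/7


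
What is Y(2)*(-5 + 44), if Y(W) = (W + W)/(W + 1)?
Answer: 52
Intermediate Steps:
Y(W) = 2*W/(1 + W) (Y(W) = (2*W)/(1 + W) = 2*W/(1 + W))
Y(2)*(-5 + 44) = (2*2/(1 + 2))*(-5 + 44) = (2*2/3)*39 = (2*2*(⅓))*39 = (4/3)*39 = 52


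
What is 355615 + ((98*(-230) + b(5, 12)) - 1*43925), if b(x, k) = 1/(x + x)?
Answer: 2891501/10 ≈ 2.8915e+5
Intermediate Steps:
b(x, k) = 1/(2*x)
355615 + ((98*(-230) + b(5, 12)) - 1*43925) = 355615 + ((98*(-230) + (½)/5) - 1*43925) = 355615 + ((-22540 + (½)*(⅕)) - 43925) = 355615 + ((-22540 + ⅒) - 43925) = 355615 + (-225399/10 - 43925) = 355615 - 664649/10 = 2891501/10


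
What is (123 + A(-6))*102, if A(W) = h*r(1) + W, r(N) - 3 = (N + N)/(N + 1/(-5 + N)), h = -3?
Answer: 10200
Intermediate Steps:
r(N) = 3 + 2*N/(N + 1/(-5 + N)) (r(N) = 3 + (N + N)/(N + 1/(-5 + N)) = 3 + (2*N)/(N + 1/(-5 + N)) = 3 + 2*N/(N + 1/(-5 + N)))
A(W) = -17 + W (A(W) = -3*(3 - 25*1 + 5*1²)/(1 + 1² - 5*1) + W = -3*(3 - 25 + 5*1)/(1 + 1 - 5) + W = -3*(3 - 25 + 5)/(-3) + W = -(-1)*(-17) + W = -3*17/3 + W = -17 + W)
(123 + A(-6))*102 = (123 + (-17 - 6))*102 = (123 - 23)*102 = 100*102 = 10200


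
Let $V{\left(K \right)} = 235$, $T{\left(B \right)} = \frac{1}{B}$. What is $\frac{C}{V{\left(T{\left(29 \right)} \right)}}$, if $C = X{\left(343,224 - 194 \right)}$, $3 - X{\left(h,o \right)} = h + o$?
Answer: $- \frac{74}{47} \approx -1.5745$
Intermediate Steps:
$X{\left(h,o \right)} = 3 - h - o$ ($X{\left(h,o \right)} = 3 - \left(h + o\right) = 3 - h - o$)
$C = -370$ ($C = 3 - 343 - \left(224 - 194\right) = 3 - 343 - 30 = -370$)
$\frac{C}{V{\left(T{\left(29 \right)} \right)}} = - \frac{370}{235} = \left(-370\right) \frac{1}{235} = - \frac{74}{47}$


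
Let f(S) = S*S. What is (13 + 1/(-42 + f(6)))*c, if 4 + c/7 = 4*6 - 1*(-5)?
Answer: 13475/6 ≈ 2245.8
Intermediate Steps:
f(S) = S²
c = 175 (c = -28 + 7*(4*6 - 1*(-5)) = -28 + 7*(24 + 5) = -28 + 7*29 = -28 + 203 = 175)
(13 + 1/(-42 + f(6)))*c = (13 + 1/(-42 + 6²))*175 = (13 + 1/(-42 + 36))*175 = (13 + 1/(-6))*175 = (13 - ⅙)*175 = (77/6)*175 = 13475/6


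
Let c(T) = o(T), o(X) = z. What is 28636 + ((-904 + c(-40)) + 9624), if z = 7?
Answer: 37363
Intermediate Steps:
o(X) = 7
c(T) = 7
28636 + ((-904 + c(-40)) + 9624) = 28636 + ((-904 + 7) + 9624) = 28636 + (-897 + 9624) = 28636 + 8727 = 37363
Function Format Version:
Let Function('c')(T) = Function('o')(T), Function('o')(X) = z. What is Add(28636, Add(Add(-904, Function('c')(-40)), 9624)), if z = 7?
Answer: 37363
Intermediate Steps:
Function('o')(X) = 7
Function('c')(T) = 7
Add(28636, Add(Add(-904, Function('c')(-40)), 9624)) = Add(28636, Add(Add(-904, 7), 9624)) = Add(28636, Add(-897, 9624)) = Add(28636, 8727) = 37363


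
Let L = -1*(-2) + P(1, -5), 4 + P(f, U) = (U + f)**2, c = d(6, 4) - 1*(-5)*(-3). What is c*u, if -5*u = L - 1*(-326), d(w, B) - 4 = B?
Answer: 476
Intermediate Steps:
d(w, B) = 4 + B
c = -7 (c = (4 + 4) - 1*(-5)*(-3) = 8 + 5*(-3) = 8 - 15 = -7)
P(f, U) = -4 + (U + f)**2
L = 14 (L = -1*(-2) + (-4 + (-5 + 1)**2) = 2 + (-4 + (-4)**2) = 2 + (-4 + 16) = 2 + 12 = 14)
u = -68 (u = -(14 - 1*(-326))/5 = -(14 + 326)/5 = -1/5*340 = -68)
c*u = -7*(-68) = 476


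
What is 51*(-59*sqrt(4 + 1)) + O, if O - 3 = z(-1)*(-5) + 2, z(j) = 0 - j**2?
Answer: 10 - 3009*sqrt(5) ≈ -6718.3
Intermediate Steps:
z(j) = -j**2
O = 10 (O = 3 + (-1*(-1)**2*(-5) + 2) = 3 + (-1*1*(-5) + 2) = 3 + (-1*(-5) + 2) = 3 + (5 + 2) = 3 + 7 = 10)
51*(-59*sqrt(4 + 1)) + O = 51*(-59*sqrt(4 + 1)) + 10 = 51*(-59*sqrt(5)) + 10 = -3009*sqrt(5) + 10 = 10 - 3009*sqrt(5)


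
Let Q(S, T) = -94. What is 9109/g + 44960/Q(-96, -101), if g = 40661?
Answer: -913631157/1911067 ≈ -478.07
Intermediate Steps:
9109/g + 44960/Q(-96, -101) = 9109/40661 + 44960/(-94) = 9109*(1/40661) + 44960*(-1/94) = 9109/40661 - 22480/47 = -913631157/1911067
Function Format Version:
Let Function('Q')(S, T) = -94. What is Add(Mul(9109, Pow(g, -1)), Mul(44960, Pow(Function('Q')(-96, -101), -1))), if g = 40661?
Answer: Rational(-913631157, 1911067) ≈ -478.07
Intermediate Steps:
Add(Mul(9109, Pow(g, -1)), Mul(44960, Pow(Function('Q')(-96, -101), -1))) = Add(Mul(9109, Pow(40661, -1)), Mul(44960, Pow(-94, -1))) = Add(Mul(9109, Rational(1, 40661)), Mul(44960, Rational(-1, 94))) = Add(Rational(9109, 40661), Rational(-22480, 47)) = Rational(-913631157, 1911067)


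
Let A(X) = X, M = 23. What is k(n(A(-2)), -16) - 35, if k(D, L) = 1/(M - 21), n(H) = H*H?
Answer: -69/2 ≈ -34.500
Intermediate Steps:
n(H) = H**2
k(D, L) = 1/2 (k(D, L) = 1/(23 - 21) = 1/2)
k(n(A(-2)), -16) - 35 = 1/2 - 35 = -69/2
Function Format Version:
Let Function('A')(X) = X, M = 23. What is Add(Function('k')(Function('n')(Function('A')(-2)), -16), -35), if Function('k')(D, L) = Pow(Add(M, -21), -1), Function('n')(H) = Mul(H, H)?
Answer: Rational(-69, 2) ≈ -34.500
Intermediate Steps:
Function('n')(H) = Pow(H, 2)
Function('k')(D, L) = Rational(1, 2) (Function('k')(D, L) = Pow(Add(23, -21), -1) = Pow(2, -1) = Rational(1, 2))
Add(Function('k')(Function('n')(Function('A')(-2)), -16), -35) = Add(Rational(1, 2), -35) = Rational(-69, 2)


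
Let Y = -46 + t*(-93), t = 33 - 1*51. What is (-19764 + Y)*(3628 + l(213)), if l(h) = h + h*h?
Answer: -892472560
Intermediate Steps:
t = -18 (t = 33 - 51 = -18)
l(h) = h + h²
Y = 1628 (Y = -46 - 18*(-93) = -46 + 1674 = 1628)
(-19764 + Y)*(3628 + l(213)) = (-19764 + 1628)*(3628 + 213*(1 + 213)) = -18136*(3628 + 213*214) = -18136*(3628 + 45582) = -18136*49210 = -892472560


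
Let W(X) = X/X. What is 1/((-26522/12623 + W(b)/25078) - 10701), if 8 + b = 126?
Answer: -316559594/3388169321487 ≈ -9.3431e-5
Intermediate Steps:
b = 118 (b = -8 + 126 = 118)
W(X) = 1
1/((-26522/12623 + W(b)/25078) - 10701) = 1/((-26522/12623 + 1/25078) - 10701) = 1/(-665106093/316559594 - 10701) = 1/(-3388169321487/316559594) = -316559594/3388169321487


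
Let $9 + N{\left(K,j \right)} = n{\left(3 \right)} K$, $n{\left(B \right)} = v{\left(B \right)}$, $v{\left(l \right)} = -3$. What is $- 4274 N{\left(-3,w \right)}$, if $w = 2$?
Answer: $0$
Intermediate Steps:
$n{\left(B \right)} = -3$
$N{\left(K,j \right)} = -9 - 3 K$
$- 4274 N{\left(-3,w \right)} = - 4274 \left(-9 - -9\right) = - 4274 \left(-9 + 9\right) = \left(-4274\right) 0 = 0$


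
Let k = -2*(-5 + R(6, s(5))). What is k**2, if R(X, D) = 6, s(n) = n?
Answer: 4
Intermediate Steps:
k = -2 (k = -2*(-5 + 6) = -2*1 = -2)
k**2 = (-2)**2 = 4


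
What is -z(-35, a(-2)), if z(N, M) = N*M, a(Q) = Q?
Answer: -70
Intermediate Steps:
z(N, M) = M*N
-z(-35, a(-2)) = -(-2)*(-35) = -1*70 = -70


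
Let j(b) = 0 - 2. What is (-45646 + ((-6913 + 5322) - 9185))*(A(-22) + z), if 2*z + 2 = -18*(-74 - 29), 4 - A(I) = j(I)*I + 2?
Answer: -49877048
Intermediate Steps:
j(b) = -2
A(I) = 2 + 2*I (A(I) = 4 - (-2*I + 2) = 4 - (2 - 2*I) = 4 + (-2 + 2*I) = 2 + 2*I)
z = 926 (z = -1 + (-18*(-74 - 29))/2 = -1 + (-18*(-103))/2 = -1 + (1/2)*1854 = -1 + 927 = 926)
(-45646 + ((-6913 + 5322) - 9185))*(A(-22) + z) = (-45646 + ((-6913 + 5322) - 9185))*((2 + 2*(-22)) + 926) = (-45646 + (-1591 - 9185))*((2 - 44) + 926) = (-45646 - 10776)*(-42 + 926) = -56422*884 = -49877048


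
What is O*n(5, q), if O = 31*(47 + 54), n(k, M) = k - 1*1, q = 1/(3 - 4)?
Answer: 12524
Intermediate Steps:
q = -1 (q = 1/(-1) = -1)
n(k, M) = -1 + k (n(k, M) = k - 1 = -1 + k)
O = 3131 (O = 31*101 = 3131)
O*n(5, q) = 3131*(-1 + 5) = 3131*4 = 12524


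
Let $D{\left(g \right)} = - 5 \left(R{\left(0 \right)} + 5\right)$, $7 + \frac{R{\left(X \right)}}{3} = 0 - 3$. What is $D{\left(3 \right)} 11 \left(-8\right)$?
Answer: $-11000$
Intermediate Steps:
$R{\left(X \right)} = -30$ ($R{\left(X \right)} = -21 + 3 \left(0 - 3\right) = -21 + 3 \left(-3\right) = -21 - 9 = -30$)
$D{\left(g \right)} = 125$ ($D{\left(g \right)} = - 5 \left(-30 + 5\right) = \left(-5\right) \left(-25\right) = 125$)
$D{\left(3 \right)} 11 \left(-8\right) = 125 \cdot 11 \left(-8\right) = 1375 \left(-8\right) = -11000$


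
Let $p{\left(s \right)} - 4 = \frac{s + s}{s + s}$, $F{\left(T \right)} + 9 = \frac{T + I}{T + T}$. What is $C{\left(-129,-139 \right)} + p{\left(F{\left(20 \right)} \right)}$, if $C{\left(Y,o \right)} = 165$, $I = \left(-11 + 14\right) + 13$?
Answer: $170$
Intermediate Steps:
$I = 16$ ($I = 3 + 13 = 16$)
$F{\left(T \right)} = -9 + \frac{16 + T}{2 T}$ ($F{\left(T \right)} = -9 + \frac{T + 16}{T + T} = -9 + \frac{16 + T}{2 T}$)
$p{\left(s \right)} = 5$ ($p{\left(s \right)} = 4 + \frac{s + s}{s + s} = 4 + \frac{2 s}{2 s} = 4 + 2 s \frac{1}{2 s} = 4 + 1 = 5$)
$C{\left(-129,-139 \right)} + p{\left(F{\left(20 \right)} \right)} = 165 + 5 = 170$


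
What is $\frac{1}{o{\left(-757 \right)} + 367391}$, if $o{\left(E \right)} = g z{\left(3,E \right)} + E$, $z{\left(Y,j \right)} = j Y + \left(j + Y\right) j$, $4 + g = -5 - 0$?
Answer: $- \frac{1}{4749929} \approx -2.1053 \cdot 10^{-7}$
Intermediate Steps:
$g = -9$ ($g = -4 - 5 = -9$)
$z{\left(Y,j \right)} = Y j + j \left(Y + j\right)$ ($z{\left(Y,j \right)} = Y j + \left(Y + j\right) j = Y j + j \left(Y + j\right)$)
$o{\left(E \right)} = E - 9 E \left(6 + E\right)$ ($o{\left(E \right)} = - 9 E \left(E + 2 \cdot 3\right) + E = - 9 E \left(E + 6\right) + E = - 9 E \left(6 + E\right) + E = E - 9 E \left(6 + E\right)$)
$\frac{1}{o{\left(-757 \right)} + 367391} = \frac{1}{- 757 \left(-53 - -6813\right) + 367391} = \frac{1}{- 757 \left(-53 + 6813\right) + 367391} = \frac{1}{\left(-757\right) 6760 + 367391} = \frac{1}{-5117320 + 367391} = \frac{1}{-4749929} = - \frac{1}{4749929}$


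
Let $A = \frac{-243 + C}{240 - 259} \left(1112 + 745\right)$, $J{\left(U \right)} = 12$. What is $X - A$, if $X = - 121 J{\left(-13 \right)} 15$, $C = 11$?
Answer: $- \frac{844644}{19} \approx -44455.0$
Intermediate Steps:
$X = -21780$ ($X = \left(-121\right) 12 \cdot 15 = \left(-1452\right) 15 = -21780$)
$A = \frac{430824}{19}$ ($A = \frac{-243 + 11}{240 - 259} \left(1112 + 745\right) = - \frac{232}{-19} \cdot 1857 = \left(-232\right) \left(- \frac{1}{19}\right) 1857 = \frac{232}{19} \cdot 1857 = \frac{430824}{19} \approx 22675.0$)
$X - A = -21780 - \frac{430824}{19} = - \frac{844644}{19}$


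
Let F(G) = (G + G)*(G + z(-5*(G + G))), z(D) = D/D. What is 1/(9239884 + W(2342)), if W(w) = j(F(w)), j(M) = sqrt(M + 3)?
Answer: 9239884/85375445358841 - sqrt(10974615)/85375445358841 ≈ 1.0819e-7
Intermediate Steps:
z(D) = 1
F(G) = 2*G*(1 + G) (F(G) = (G + G)*(G + 1) = (2*G)*(1 + G) = 2*G*(1 + G))
j(M) = sqrt(3 + M)
W(w) = sqrt(3 + 2*w*(1 + w))
1/(9239884 + W(2342)) = 1/(9239884 + sqrt(3 + 2*2342*(1 + 2342))) = 1/(9239884 + sqrt(3 + 2*2342*2343)) = 1/(9239884 + sqrt(3 + 10974612)) = 1/(9239884 + sqrt(10974615))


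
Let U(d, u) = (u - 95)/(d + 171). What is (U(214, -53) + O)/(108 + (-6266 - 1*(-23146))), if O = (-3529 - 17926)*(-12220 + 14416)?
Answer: -4534836112/1635095 ≈ -2773.4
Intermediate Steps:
U(d, u) = (-95 + u)/(171 + d)
O = -47115180 (O = -21455*2196 = -47115180)
(U(214, -53) + O)/(108 + (-6266 - 1*(-23146))) = ((-95 - 53)/(171 + 214) - 47115180)/(108 + (-6266 - 1*(-23146))) = (-148/385 - 47115180)/(108 + (-6266 + 23146)) = ((1/385)*(-148) - 47115180)/(108 + 16880) = (-148/385 - 47115180)/16988 = -18139344448/385*1/16988 = -4534836112/1635095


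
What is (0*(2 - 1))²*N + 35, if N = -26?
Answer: 35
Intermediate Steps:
(0*(2 - 1))²*N + 35 = (0*(2 - 1))²*(-26) + 35 = (0*1)²*(-26) + 35 = 0²*(-26) + 35 = 0*(-26) + 35 = 0 + 35 = 35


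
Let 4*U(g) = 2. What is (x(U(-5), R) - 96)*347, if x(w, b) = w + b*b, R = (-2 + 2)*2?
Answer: -66277/2 ≈ -33139.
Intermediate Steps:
R = 0 (R = 0*2 = 0)
U(g) = 1/2 (U(g) = (1/4)*2 = 1/2)
x(w, b) = w + b**2
(x(U(-5), R) - 96)*347 = ((1/2 + 0**2) - 96)*347 = ((1/2 + 0) - 96)*347 = (1/2 - 96)*347 = -191/2*347 = -66277/2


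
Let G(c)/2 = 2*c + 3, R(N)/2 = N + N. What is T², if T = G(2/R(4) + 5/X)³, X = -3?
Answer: 1/46656 ≈ 2.1433e-5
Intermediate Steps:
R(N) = 4*N (R(N) = 2*(N + N) = 2*(2*N) = 4*N)
G(c) = 6 + 4*c (G(c) = 2*(2*c + 3) = 2*(3 + 2*c) = 6 + 4*c)
T = -1/216 (T = (6 + 4*(2/((4*4)) + 5/(-3)))³ = (6 + 4*(2/16 + 5*(-⅓)))³ = (6 + 4*(2*(1/16) - 5/3))³ = (6 + 4*(⅛ - 5/3))³ = (6 + 4*(-37/24))³ = (6 - 37/6)³ = (-⅙)³ = -1/216 ≈ -0.0046296)
T² = (-1/216)² = 1/46656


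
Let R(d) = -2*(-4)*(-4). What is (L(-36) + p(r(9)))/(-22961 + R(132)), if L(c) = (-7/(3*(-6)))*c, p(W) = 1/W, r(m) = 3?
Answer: 41/68979 ≈ 0.00059438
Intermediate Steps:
R(d) = -32 (R(d) = 8*(-4) = -32)
L(c) = 7*c/18 (L(c) = (-7/(-18))*c = (-7*(-1)/18)*c = (-1*(-7/18))*c = 7*c/18)
(L(-36) + p(r(9)))/(-22961 + R(132)) = ((7/18)*(-36) + 1/3)/(-22961 - 32) = (-14 + ⅓)/(-22993) = -41/3*(-1/22993) = 41/68979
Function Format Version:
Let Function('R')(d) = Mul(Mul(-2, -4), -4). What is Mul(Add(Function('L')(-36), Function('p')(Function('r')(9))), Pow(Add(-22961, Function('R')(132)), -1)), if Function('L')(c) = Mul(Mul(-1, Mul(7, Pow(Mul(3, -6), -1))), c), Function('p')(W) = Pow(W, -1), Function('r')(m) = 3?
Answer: Rational(41, 68979) ≈ 0.00059438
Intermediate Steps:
Function('R')(d) = -32 (Function('R')(d) = Mul(8, -4) = -32)
Function('L')(c) = Mul(Rational(7, 18), c) (Function('L')(c) = Mul(Mul(-1, Mul(7, Pow(-18, -1))), c) = Mul(Mul(-1, Mul(7, Rational(-1, 18))), c) = Mul(Mul(-1, Rational(-7, 18)), c) = Mul(Rational(7, 18), c))
Mul(Add(Function('L')(-36), Function('p')(Function('r')(9))), Pow(Add(-22961, Function('R')(132)), -1)) = Mul(Add(Mul(Rational(7, 18), -36), Pow(3, -1)), Pow(Add(-22961, -32), -1)) = Mul(Add(-14, Rational(1, 3)), Pow(-22993, -1)) = Mul(Rational(-41, 3), Rational(-1, 22993)) = Rational(41, 68979)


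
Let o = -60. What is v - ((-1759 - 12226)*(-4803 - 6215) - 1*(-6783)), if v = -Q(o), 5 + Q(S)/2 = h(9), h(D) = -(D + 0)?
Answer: -154093485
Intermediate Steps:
h(D) = -D
Q(S) = -28 (Q(S) = -10 + 2*(-1*9) = -10 + 2*(-9) = -10 - 18 = -28)
v = 28 (v = -1*(-28) = 28)
v - ((-1759 - 12226)*(-4803 - 6215) - 1*(-6783)) = 28 - ((-1759 - 12226)*(-4803 - 6215) - 1*(-6783)) = 28 - (-13985*(-11018) + 6783) = 28 - (154086730 + 6783) = 28 - 1*154093513 = 28 - 154093513 = -154093485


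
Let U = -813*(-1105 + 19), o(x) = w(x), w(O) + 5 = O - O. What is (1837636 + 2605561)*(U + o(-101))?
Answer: 3922956392861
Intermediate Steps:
w(O) = -5 (w(O) = -5 + (O - O) = -5 + 0 = -5)
o(x) = -5
U = 882918 (U = -813*(-1086) = 882918)
(1837636 + 2605561)*(U + o(-101)) = (1837636 + 2605561)*(882918 - 5) = 4443197*882913 = 3922956392861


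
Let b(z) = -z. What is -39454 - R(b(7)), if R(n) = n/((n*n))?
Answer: -276177/7 ≈ -39454.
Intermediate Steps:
R(n) = 1/n (R(n) = n/(n**2) = n/n**2 = 1/n)
-39454 - R(b(7)) = -39454 - 1/((-1*7)) = -39454 - 1/(-7) = -39454 - 1*(-1/7) = -39454 + 1/7 = -276177/7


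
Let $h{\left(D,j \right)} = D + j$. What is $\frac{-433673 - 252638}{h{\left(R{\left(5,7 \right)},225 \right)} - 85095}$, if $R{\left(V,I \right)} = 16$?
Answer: $\frac{686311}{84854} \approx 8.0881$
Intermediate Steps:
$\frac{-433673 - 252638}{h{\left(R{\left(5,7 \right)},225 \right)} - 85095} = \frac{-433673 - 252638}{\left(16 + 225\right) - 85095} = - \frac{686311}{241 - 85095} = - \frac{686311}{-84854} = \left(-686311\right) \left(- \frac{1}{84854}\right) = \frac{686311}{84854}$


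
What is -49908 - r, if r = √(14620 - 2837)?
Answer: -49908 - √11783 ≈ -50017.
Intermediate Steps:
r = √11783 ≈ 108.55
-49908 - r = -49908 - √11783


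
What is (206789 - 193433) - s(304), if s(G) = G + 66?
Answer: 12986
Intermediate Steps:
s(G) = 66 + G
(206789 - 193433) - s(304) = (206789 - 193433) - (66 + 304) = 13356 - 1*370 = 13356 - 370 = 12986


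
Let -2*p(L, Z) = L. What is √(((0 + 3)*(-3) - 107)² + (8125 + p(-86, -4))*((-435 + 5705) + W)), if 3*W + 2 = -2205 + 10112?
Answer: 2*√16145374 ≈ 8036.3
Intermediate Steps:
W = 2635 (W = -⅔ + (-2205 + 10112)/3 = -⅔ + (⅓)*7907 = -⅔ + 7907/3 = 2635)
p(L, Z) = -L/2
√(((0 + 3)*(-3) - 107)² + (8125 + p(-86, -4))*((-435 + 5705) + W)) = √(((0 + 3)*(-3) - 107)² + (8125 - ½*(-86))*((-435 + 5705) + 2635)) = √((3*(-3) - 107)² + (8125 + 43)*(5270 + 2635)) = √((-9 - 107)² + 8168*7905) = √((-116)² + 64568040) = √(13456 + 64568040) = √64581496 = 2*√16145374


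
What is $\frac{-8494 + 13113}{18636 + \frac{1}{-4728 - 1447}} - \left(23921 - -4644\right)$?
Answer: $- \frac{3287154523610}{115077299} \approx -28565.0$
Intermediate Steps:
$\frac{-8494 + 13113}{18636 + \frac{1}{-4728 - 1447}} - \left(23921 - -4644\right) = \frac{4619}{18636 + \frac{1}{-6175}} - \left(23921 + 4644\right) = \frac{4619}{18636 - \frac{1}{6175}} - 28565 = \frac{4619}{\frac{115077299}{6175}} - 28565 = 4619 \cdot \frac{6175}{115077299} - 28565 = \frac{28522325}{115077299} - 28565 = - \frac{3287154523610}{115077299}$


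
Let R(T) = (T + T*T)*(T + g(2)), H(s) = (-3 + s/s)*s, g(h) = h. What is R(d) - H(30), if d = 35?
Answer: 46680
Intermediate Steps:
H(s) = -2*s (H(s) = (-3 + 1)*s = -2*s)
R(T) = (2 + T)*(T + T**2) (R(T) = (T + T*T)*(T + 2) = (T + T**2)*(2 + T) = (2 + T)*(T + T**2))
R(d) - H(30) = 35*(2 + 35**2 + 3*35) - (-2)*30 = 35*(2 + 1225 + 105) - 1*(-60) = 35*1332 + 60 = 46620 + 60 = 46680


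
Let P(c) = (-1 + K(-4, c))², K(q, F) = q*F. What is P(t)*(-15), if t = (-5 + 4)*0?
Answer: -15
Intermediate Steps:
t = 0 (t = -1*0 = 0)
K(q, F) = F*q
P(c) = (-1 - 4*c)² (P(c) = (-1 + c*(-4))² = (-1 - 4*c)²)
P(t)*(-15) = (1 + 4*0)²*(-15) = (1 + 0)²*(-15) = 1²*(-15) = 1*(-15) = -15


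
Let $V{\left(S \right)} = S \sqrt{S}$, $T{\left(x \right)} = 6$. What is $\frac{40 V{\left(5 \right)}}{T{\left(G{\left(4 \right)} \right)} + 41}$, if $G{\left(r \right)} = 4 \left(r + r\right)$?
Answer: $\frac{200 \sqrt{5}}{47} \approx 9.5152$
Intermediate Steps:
$G{\left(r \right)} = 8 r$ ($G{\left(r \right)} = 4 \cdot 2 r = 8 r$)
$V{\left(S \right)} = S^{\frac{3}{2}}$
$\frac{40 V{\left(5 \right)}}{T{\left(G{\left(4 \right)} \right)} + 41} = \frac{40 \cdot 5^{\frac{3}{2}}}{6 + 41} = \frac{40 \cdot 5 \sqrt{5}}{47} = 200 \sqrt{5} \cdot \frac{1}{47} = \frac{200 \sqrt{5}}{47}$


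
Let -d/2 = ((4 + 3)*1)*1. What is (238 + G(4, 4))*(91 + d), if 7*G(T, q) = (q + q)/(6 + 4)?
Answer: 91674/5 ≈ 18335.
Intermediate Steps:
d = -14 (d = -2*(4 + 3)*1 = -2*7*1 = -14 ≈ -14.000)
G(T, q) = q/35 (G(T, q) = ((q + q)/(6 + 4))/7 = ((2*q)/10)/7 = ((2*q)*(1/10))/7 = (q/5)/7 = q/35)
(238 + G(4, 4))*(91 + d) = (238 + (1/35)*4)*(91 - 14) = (238 + 4/35)*77 = (8334/35)*77 = 91674/5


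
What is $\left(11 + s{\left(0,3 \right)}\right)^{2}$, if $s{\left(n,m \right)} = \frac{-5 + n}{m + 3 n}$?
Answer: $\frac{784}{9} \approx 87.111$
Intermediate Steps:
$s{\left(n,m \right)} = \frac{-5 + n}{m + 3 n}$
$\left(11 + s{\left(0,3 \right)}\right)^{2} = \left(11 + \frac{-5 + 0}{3 + 3 \cdot 0}\right)^{2} = \left(11 + \frac{1}{3 + 0} \left(-5\right)\right)^{2} = \left(11 + \frac{1}{3} \left(-5\right)\right)^{2} = \left(11 - \frac{5}{3}\right)^{2} = \left(\frac{28}{3}\right)^{2} = \frac{784}{9}$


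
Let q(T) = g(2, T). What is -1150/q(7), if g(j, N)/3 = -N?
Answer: 1150/21 ≈ 54.762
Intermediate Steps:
g(j, N) = -3*N (g(j, N) = 3*(-N) = -3*N)
q(T) = -3*T
-1150/q(7) = -1150/((-3*7)) = -1150/(-21) = -1150*(-1/21) = 1150/21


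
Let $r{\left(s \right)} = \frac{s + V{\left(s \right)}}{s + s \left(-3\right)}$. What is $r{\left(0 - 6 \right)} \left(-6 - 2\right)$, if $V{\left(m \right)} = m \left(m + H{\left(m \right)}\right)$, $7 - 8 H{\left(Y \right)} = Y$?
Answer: $- \frac{27}{2} \approx -13.5$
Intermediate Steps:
$H{\left(Y \right)} = \frac{7}{8} - \frac{Y}{8}$
$V{\left(m \right)} = m \left(\frac{7}{8} + \frac{7 m}{8}\right)$ ($V{\left(m \right)} = m \left(m - \left(- \frac{7}{8} + \frac{m}{8}\right)\right) = m \left(\frac{7}{8} + \frac{7 m}{8}\right)$)
$r{\left(s \right)} = - \frac{s + \frac{7 s \left(1 + s\right)}{8}}{2 s}$ ($r{\left(s \right)} = \frac{s + \frac{7 s \left(1 + s\right)}{8}}{s + s \left(-3\right)} = \frac{s + \frac{7 s \left(1 + s\right)}{8}}{s - 3 s} = \frac{s + \frac{7 s \left(1 + s\right)}{8}}{\left(-2\right) s} = \left(s + \frac{7 s \left(1 + s\right)}{8}\right) \left(- \frac{1}{2 s}\right) = - \frac{s + \frac{7 s \left(1 + s\right)}{8}}{2 s}$)
$r{\left(0 - 6 \right)} \left(-6 - 2\right) = \left(- \frac{15}{16} - \frac{7 \left(0 - 6\right)}{16}\right) \left(-6 - 2\right) = \left(- \frac{15}{16} - - \frac{21}{8}\right) \left(-8\right) = \left(- \frac{15}{16} + \frac{21}{8}\right) \left(-8\right) = \frac{27}{16} \left(-8\right) = - \frac{27}{2}$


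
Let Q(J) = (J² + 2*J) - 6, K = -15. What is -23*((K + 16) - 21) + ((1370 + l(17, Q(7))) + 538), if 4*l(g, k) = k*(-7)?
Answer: 9073/4 ≈ 2268.3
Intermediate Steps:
Q(J) = -6 + J² + 2*J
l(g, k) = -7*k/4 (l(g, k) = (k*(-7))/4 = (-7*k)/4 = -7*k/4)
-23*((K + 16) - 21) + ((1370 + l(17, Q(7))) + 538) = -23*((-15 + 16) - 21) + ((1370 - 7*(-6 + 7² + 2*7)/4) + 538) = -23*(1 - 21) + ((1370 - 7*(-6 + 49 + 14)/4) + 538) = -23*(-20) + ((1370 - 7/4*57) + 538) = 460 + ((1370 - 399/4) + 538) = 460 + (5081/4 + 538) = 460 + 7233/4 = 9073/4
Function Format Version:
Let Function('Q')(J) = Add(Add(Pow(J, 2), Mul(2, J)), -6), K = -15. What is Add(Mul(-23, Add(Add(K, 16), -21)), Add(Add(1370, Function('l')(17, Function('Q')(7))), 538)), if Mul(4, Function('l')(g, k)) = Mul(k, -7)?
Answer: Rational(9073, 4) ≈ 2268.3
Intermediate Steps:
Function('Q')(J) = Add(-6, Pow(J, 2), Mul(2, J))
Function('l')(g, k) = Mul(Rational(-7, 4), k) (Function('l')(g, k) = Mul(Rational(1, 4), Mul(k, -7)) = Mul(Rational(1, 4), Mul(-7, k)) = Mul(Rational(-7, 4), k))
Add(Mul(-23, Add(Add(K, 16), -21)), Add(Add(1370, Function('l')(17, Function('Q')(7))), 538)) = Add(Mul(-23, Add(Add(-15, 16), -21)), Add(Add(1370, Mul(Rational(-7, 4), Add(-6, Pow(7, 2), Mul(2, 7)))), 538)) = Add(Mul(-23, Add(1, -21)), Add(Add(1370, Mul(Rational(-7, 4), Add(-6, 49, 14))), 538)) = Add(Mul(-23, -20), Add(Add(1370, Mul(Rational(-7, 4), 57)), 538)) = Add(460, Add(Add(1370, Rational(-399, 4)), 538)) = Add(460, Add(Rational(5081, 4), 538)) = Add(460, Rational(7233, 4)) = Rational(9073, 4)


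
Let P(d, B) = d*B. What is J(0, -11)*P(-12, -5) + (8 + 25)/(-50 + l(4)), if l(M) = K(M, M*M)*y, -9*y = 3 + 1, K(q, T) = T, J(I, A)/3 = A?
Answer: -1018017/514 ≈ -1980.6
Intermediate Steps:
J(I, A) = 3*A
P(d, B) = B*d
y = -4/9 (y = -(3 + 1)/9 = -⅑*4 = -4/9 ≈ -0.44444)
l(M) = -4*M²/9 (l(M) = (M*M)*(-4/9) = M²*(-4/9) = -4*M²/9)
J(0, -11)*P(-12, -5) + (8 + 25)/(-50 + l(4)) = (3*(-11))*(-5*(-12)) + (8 + 25)/(-50 - 4/9*4²) = -33*60 + 33/(-50 - 4/9*16) = -1980 + 33/(-50 - 64/9) = -1980 + 33/(-514/9) = -1980 + 33*(-9/514) = -1980 - 297/514 = -1018017/514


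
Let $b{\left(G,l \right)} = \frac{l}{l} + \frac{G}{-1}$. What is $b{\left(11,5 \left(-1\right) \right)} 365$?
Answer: $-3650$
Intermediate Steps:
$b{\left(G,l \right)} = 1 - G$ ($b{\left(G,l \right)} = 1 + G \left(-1\right) = 1 - G$)
$b{\left(11,5 \left(-1\right) \right)} 365 = \left(1 - 11\right) 365 = \left(-10\right) 365 = -3650$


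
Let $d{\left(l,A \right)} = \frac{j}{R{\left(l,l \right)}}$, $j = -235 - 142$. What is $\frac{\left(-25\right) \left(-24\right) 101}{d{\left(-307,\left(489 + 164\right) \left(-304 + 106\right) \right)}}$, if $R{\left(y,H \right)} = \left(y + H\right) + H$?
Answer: $\frac{55812600}{377} \approx 1.4804 \cdot 10^{5}$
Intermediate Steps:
$R{\left(y,H \right)} = y + 2 H$ ($R{\left(y,H \right)} = \left(H + y\right) + H = y + 2 H$)
$j = -377$ ($j = -235 - 142 = -377$)
$d{\left(l,A \right)} = - \frac{377}{3 l}$ ($d{\left(l,A \right)} = - \frac{377}{l + 2 l} = - \frac{377}{3 l}$)
$\frac{\left(-25\right) \left(-24\right) 101}{d{\left(-307,\left(489 + 164\right) \left(-304 + 106\right) \right)}} = \frac{\left(-25\right) \left(-24\right) 101}{\left(- \frac{377}{3}\right) \frac{1}{-307}} = \frac{600 \cdot 101}{\left(- \frac{377}{3}\right) \left(- \frac{1}{307}\right)} = \frac{60600}{\frac{377}{921}} = 60600 \cdot \frac{921}{377} = \frac{55812600}{377}$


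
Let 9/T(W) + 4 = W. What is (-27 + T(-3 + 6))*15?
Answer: -540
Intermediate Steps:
T(W) = 9/(-4 + W)
(-27 + T(-3 + 6))*15 = (-27 + 9/(-4 + (-3 + 6)))*15 = (-27 + 9/(-4 + 3))*15 = (-27 + 9/(-1))*15 = (-27 + 9*(-1))*15 = (-27 - 9)*15 = -36*15 = -540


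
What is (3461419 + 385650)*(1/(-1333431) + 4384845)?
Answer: 22493382545326788386/1333431 ≈ 1.6869e+13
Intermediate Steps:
(3461419 + 385650)*(1/(-1333431) + 4384845) = 3847069*(-1/1333431 + 4384845) = 3847069*(5846888253194/1333431) = 22493382545326788386/1333431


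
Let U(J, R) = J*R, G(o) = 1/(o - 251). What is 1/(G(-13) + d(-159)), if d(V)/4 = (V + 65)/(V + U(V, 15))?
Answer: 13992/2015 ≈ 6.9439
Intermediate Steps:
G(o) = 1/(-251 + o)
d(V) = (65 + V)/(4*V) (d(V) = 4*((V + 65)/(V + V*15)) = 4*((65 + V)/(V + 15*V)) = 4*((65 + V)/((16*V))) = 4*((65 + V)*(1/(16*V))) = 4*((65 + V)/(16*V)) = (65 + V)/(4*V))
1/(G(-13) + d(-159)) = 1/(1/(-251 - 13) + (1/4)*(65 - 159)/(-159)) = 1/(1/(-264) + (1/4)*(-1/159)*(-94)) = 1/(-1/264 + 47/318) = 1/(2015/13992) = 13992/2015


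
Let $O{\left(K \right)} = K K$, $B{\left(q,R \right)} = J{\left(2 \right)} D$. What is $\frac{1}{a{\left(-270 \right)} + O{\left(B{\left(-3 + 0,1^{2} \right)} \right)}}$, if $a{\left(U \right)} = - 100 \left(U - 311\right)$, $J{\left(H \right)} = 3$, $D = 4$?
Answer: $\frac{1}{58244} \approx 1.7169 \cdot 10^{-5}$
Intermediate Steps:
$B{\left(q,R \right)} = 12$ ($B{\left(q,R \right)} = 3 \cdot 4 = 12$)
$O{\left(K \right)} = K^{2}$
$a{\left(U \right)} = 31100 - 100 U$ ($a{\left(U \right)} = - 100 \left(-311 + U\right) = 31100 - 100 U$)
$\frac{1}{a{\left(-270 \right)} + O{\left(B{\left(-3 + 0,1^{2} \right)} \right)}} = \frac{1}{\left(31100 - -27000\right) + 12^{2}} = \frac{1}{\left(31100 + 27000\right) + 144} = \frac{1}{58100 + 144} = \frac{1}{58244}$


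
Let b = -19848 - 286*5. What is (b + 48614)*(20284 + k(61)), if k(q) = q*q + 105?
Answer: 659070960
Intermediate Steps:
b = -21278 (b = -19848 - 1430 = -21278)
k(q) = 105 + q**2 (k(q) = q**2 + 105 = 105 + q**2)
(b + 48614)*(20284 + k(61)) = (-21278 + 48614)*(20284 + (105 + 61**2)) = 27336*(20284 + (105 + 3721)) = 27336*(20284 + 3826) = 27336*24110 = 659070960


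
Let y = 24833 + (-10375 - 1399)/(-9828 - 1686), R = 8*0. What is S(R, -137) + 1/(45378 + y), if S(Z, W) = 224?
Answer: 90543183293/404210614 ≈ 224.00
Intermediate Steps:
R = 0
y = 142969468/5757 (y = 24833 - 11774/(-11514) = 24833 - 11774*(-1/11514) = 24833 + 5887/5757 = 142969468/5757 ≈ 24834.)
S(R, -137) + 1/(45378 + y) = 224 + 1/(45378 + 142969468/5757) = 224 + 1/(404210614/5757) = 224 + 5757/404210614 = 90543183293/404210614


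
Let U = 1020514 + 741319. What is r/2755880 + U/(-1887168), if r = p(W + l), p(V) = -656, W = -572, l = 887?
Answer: -607079788781/650101068480 ≈ -0.93382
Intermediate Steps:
U = 1761833
r = -656
r/2755880 + U/(-1887168) = -656/2755880 + 1761833/(-1887168) = -656*1/2755880 + 1761833*(-1/1887168) = -82/344485 - 1761833/1887168 = -607079788781/650101068480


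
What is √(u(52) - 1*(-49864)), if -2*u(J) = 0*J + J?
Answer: √49838 ≈ 223.24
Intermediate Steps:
u(J) = -J/2 (u(J) = -(0*J + J)/2 = -(0 + J)/2 = -J/2)
√(u(52) - 1*(-49864)) = √(-½*52 - 1*(-49864)) = √(-26 + 49864) = √49838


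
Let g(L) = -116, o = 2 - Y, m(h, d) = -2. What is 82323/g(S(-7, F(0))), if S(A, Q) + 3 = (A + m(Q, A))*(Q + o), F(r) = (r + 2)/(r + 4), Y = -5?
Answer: -82323/116 ≈ -709.68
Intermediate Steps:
F(r) = (2 + r)/(4 + r)
o = 7 (o = 2 - 1*(-5) = 2 + 5 = 7)
S(A, Q) = -3 + (-2 + A)*(7 + Q) (S(A, Q) = -3 + (A - 2)*(Q + 7) = -3 + (-2 + A)*(7 + Q))
82323/g(S(-7, F(0))) = 82323/(-116) = 82323*(-1/116) = -82323/116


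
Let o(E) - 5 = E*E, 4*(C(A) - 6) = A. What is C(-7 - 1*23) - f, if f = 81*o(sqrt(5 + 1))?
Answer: -1785/2 ≈ -892.50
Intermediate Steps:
C(A) = 6 + A/4
o(E) = 5 + E**2 (o(E) = 5 + E*E = 5 + E**2)
f = 891 (f = 81*(5 + (sqrt(5 + 1))**2) = 81*(5 + (sqrt(6))**2) = 81*(5 + 6) = 81*11 = 891)
C(-7 - 1*23) - f = (6 + (-7 - 1*23)/4) - 1*891 = (6 + (-7 - 23)/4) - 891 = (6 + (1/4)*(-30)) - 891 = (6 - 15/2) - 891 = -3/2 - 891 = -1785/2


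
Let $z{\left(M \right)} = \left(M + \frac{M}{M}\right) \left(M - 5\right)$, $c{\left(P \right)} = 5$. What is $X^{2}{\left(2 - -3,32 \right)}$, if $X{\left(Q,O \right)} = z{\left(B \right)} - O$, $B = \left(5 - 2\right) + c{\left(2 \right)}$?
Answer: $25$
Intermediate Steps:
$B = 8$ ($B = \left(5 - 2\right) + 5 = 3 + 5 = 8$)
$z{\left(M \right)} = \left(1 + M\right) \left(-5 + M\right)$ ($z{\left(M \right)} = \left(M + 1\right) \left(-5 + M\right) = \left(1 + M\right) \left(-5 + M\right)$)
$X{\left(Q,O \right)} = 27 - O$ ($X{\left(Q,O \right)} = \left(-5 + 8^{2} - 32\right) - O = \left(-5 + 64 - 32\right) - O = 27 - O$)
$X^{2}{\left(2 - -3,32 \right)} = \left(27 - 32\right)^{2} = \left(-5\right)^{2} = 25$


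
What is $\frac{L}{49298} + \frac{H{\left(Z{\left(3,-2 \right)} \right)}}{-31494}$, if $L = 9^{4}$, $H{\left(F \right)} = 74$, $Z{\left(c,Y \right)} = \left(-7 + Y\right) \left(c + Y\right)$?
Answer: $\frac{101492041}{776295606} \approx 0.13074$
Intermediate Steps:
$Z{\left(c,Y \right)} = \left(-7 + Y\right) \left(Y + c\right)$
$L = 6561$
$\frac{L}{49298} + \frac{H{\left(Z{\left(3,-2 \right)} \right)}}{-31494} = \frac{6561}{49298} + \frac{74}{-31494} = 6561 \cdot \frac{1}{49298} + 74 \left(- \frac{1}{31494}\right) = \frac{6561}{49298} - \frac{37}{15747} = \frac{101492041}{776295606}$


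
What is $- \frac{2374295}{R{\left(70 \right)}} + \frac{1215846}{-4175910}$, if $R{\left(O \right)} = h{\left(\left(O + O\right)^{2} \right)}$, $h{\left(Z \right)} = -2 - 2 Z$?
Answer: $\frac{548176591031}{9094667990} \approx 60.274$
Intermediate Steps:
$R{\left(O \right)} = -2 - 8 O^{2}$ ($R{\left(O \right)} = -2 - 2 \left(O + O\right)^{2} = -2 - 2 \left(2 O\right)^{2} = -2 - 2 \cdot 4 O^{2} = -2 - 8 O^{2}$)
$- \frac{2374295}{R{\left(70 \right)}} + \frac{1215846}{-4175910} = - \frac{2374295}{-2 - 8 \cdot 70^{2}} + \frac{1215846}{-4175910} = - \frac{2374295}{-2 - 39200} + 1215846 \left(- \frac{1}{4175910}\right) = - \frac{2374295}{-2 - 39200} - \frac{67547}{231995} = - \frac{2374295}{-39202} - \frac{67547}{231995} = \left(-2374295\right) \left(- \frac{1}{39202}\right) - \frac{67547}{231995} = \frac{2374295}{39202} - \frac{67547}{231995} = \frac{548176591031}{9094667990}$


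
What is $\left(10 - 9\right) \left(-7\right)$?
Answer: $-7$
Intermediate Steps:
$\left(10 - 9\right) \left(-7\right) = 1 \left(-7\right) = -7$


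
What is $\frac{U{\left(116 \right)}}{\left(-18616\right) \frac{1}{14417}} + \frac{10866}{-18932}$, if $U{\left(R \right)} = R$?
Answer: $- \frac{76595260}{847207} \approx -90.409$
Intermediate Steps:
$\frac{U{\left(116 \right)}}{\left(-18616\right) \frac{1}{14417}} + \frac{10866}{-18932} = \frac{116}{\left(-18616\right) \frac{1}{14417}} + \frac{10866}{-18932} = \frac{116}{\left(-18616\right) \frac{1}{14417}} + 10866 \left(- \frac{1}{18932}\right) = \frac{116}{- \frac{1432}{1109}} - \frac{5433}{9466} = 116 \left(- \frac{1109}{1432}\right) - \frac{5433}{9466} = - \frac{32161}{358} - \frac{5433}{9466} = - \frac{76595260}{847207}$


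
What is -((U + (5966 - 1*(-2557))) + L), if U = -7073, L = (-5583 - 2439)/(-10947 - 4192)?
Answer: -21959572/15139 ≈ -1450.5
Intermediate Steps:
L = 8022/15139 (L = -8022/(-15139) = -8022*(-1/15139) = 8022/15139 ≈ 0.52989)
-((U + (5966 - 1*(-2557))) + L) = -((-7073 + (5966 - 1*(-2557))) + 8022/15139) = -((-7073 + (5966 + 2557)) + 8022/15139) = -((-7073 + 8523) + 8022/15139) = -(1450 + 8022/15139) = -1*21959572/15139 = -21959572/15139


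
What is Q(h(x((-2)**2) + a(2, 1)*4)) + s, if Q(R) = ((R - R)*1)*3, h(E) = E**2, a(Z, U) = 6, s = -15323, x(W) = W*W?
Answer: -15323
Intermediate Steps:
x(W) = W**2
Q(R) = 0 (Q(R) = (0*1)*3 = 0*3 = 0)
Q(h(x((-2)**2) + a(2, 1)*4)) + s = 0 - 15323 = -15323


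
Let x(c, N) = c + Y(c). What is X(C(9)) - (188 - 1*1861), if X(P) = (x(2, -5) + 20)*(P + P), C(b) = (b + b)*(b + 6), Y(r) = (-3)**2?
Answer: 18413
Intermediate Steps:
Y(r) = 9
C(b) = 2*b*(6 + b) (C(b) = (2*b)*(6 + b) = 2*b*(6 + b))
x(c, N) = 9 + c (x(c, N) = c + 9 = 9 + c)
X(P) = 62*P (X(P) = ((9 + 2) + 20)*(P + P) = (11 + 20)*(2*P) = 31*(2*P) = 62*P)
X(C(9)) - (188 - 1*1861) = 62*(2*9*(6 + 9)) - (188 - 1*1861) = 62*(2*9*15) - (188 - 1861) = 62*270 - 1*(-1673) = 16740 + 1673 = 18413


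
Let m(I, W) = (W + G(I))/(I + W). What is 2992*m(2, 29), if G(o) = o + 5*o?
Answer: 122672/31 ≈ 3957.2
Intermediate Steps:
G(o) = 6*o
m(I, W) = (W + 6*I)/(I + W)
2992*m(2, 29) = 2992*((29 + 6*2)/(2 + 29)) = 2992*((29 + 12)/31) = 2992*((1/31)*41) = 2992*(41/31) = 122672/31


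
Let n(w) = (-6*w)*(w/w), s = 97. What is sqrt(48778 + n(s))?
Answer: 2*sqrt(12049) ≈ 219.54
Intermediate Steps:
n(w) = -6*w (n(w) = -6*w*1 = -6*w)
sqrt(48778 + n(s)) = sqrt(48778 - 6*97) = sqrt(48778 - 582) = sqrt(48196) = 2*sqrt(12049)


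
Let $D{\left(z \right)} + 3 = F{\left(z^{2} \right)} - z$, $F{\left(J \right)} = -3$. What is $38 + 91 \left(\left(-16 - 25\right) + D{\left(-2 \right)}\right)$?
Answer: $-4057$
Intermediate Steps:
$D{\left(z \right)} = -6 - z$ ($D{\left(z \right)} = -3 - \left(3 + z\right) = -6 - z$)
$38 + 91 \left(\left(-16 - 25\right) + D{\left(-2 \right)}\right) = 38 + 91 \left(\left(-16 - 25\right) - 4\right) = 38 + 91 \left(-41 + \left(-6 + 2\right)\right) = 38 + 91 \left(-41 - 4\right) = 38 + 91 \left(-45\right) = 38 - 4095 = -4057$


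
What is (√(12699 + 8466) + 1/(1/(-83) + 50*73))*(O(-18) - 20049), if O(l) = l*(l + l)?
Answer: -536761/100983 - 19401*√21165 ≈ -2.8225e+6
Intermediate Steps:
O(l) = 2*l² (O(l) = l*(2*l) = 2*l²)
(√(12699 + 8466) + 1/(1/(-83) + 50*73))*(O(-18) - 20049) = (√(12699 + 8466) + 1/(1/(-83) + 50*73))*(2*(-18)² - 20049) = (√21165 + 1/(-1/83 + 3650))*(2*324 - 20049) = (√21165 + 1/(302949/83))*(648 - 20049) = (√21165 + 83/302949)*(-19401) = (83/302949 + √21165)*(-19401) = -536761/100983 - 19401*√21165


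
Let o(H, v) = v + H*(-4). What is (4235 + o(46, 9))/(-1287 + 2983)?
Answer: 1015/424 ≈ 2.3939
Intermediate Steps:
o(H, v) = v - 4*H
(4235 + o(46, 9))/(-1287 + 2983) = (4235 + (9 - 4*46))/(-1287 + 2983) = (4235 + (9 - 184))/1696 = (4235 - 175)*(1/1696) = 4060*(1/1696) = 1015/424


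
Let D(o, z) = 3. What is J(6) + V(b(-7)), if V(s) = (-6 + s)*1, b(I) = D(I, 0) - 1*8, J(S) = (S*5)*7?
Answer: 199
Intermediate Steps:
J(S) = 35*S (J(S) = (5*S)*7 = 35*S)
b(I) = -5 (b(I) = 3 - 1*8 = 3 - 8 = -5)
V(s) = -6 + s
J(6) + V(b(-7)) = 35*6 + (-6 - 5) = 210 - 11 = 199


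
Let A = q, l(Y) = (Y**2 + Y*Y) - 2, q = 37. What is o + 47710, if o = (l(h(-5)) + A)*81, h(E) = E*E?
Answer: 151795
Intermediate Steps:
h(E) = E**2
l(Y) = -2 + 2*Y**2 (l(Y) = (Y**2 + Y**2) - 2 = 2*Y**2 - 2 = -2 + 2*Y**2)
A = 37
o = 104085 (o = ((-2 + 2*((-5)**2)**2) + 37)*81 = ((-2 + 2*25**2) + 37)*81 = ((-2 + 2*625) + 37)*81 = ((-2 + 1250) + 37)*81 = (1248 + 37)*81 = 1285*81 = 104085)
o + 47710 = 104085 + 47710 = 151795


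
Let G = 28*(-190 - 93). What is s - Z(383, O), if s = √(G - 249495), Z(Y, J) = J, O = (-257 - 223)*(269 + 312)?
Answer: 278880 + I*√257419 ≈ 2.7888e+5 + 507.36*I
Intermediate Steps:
G = -7924 (G = 28*(-283) = -7924)
O = -278880 (O = -480*581 = -278880)
s = I*√257419 (s = √(-7924 - 249495) = √(-257419) = I*√257419 ≈ 507.36*I)
s - Z(383, O) = I*√257419 - 1*(-278880) = I*√257419 + 278880 = 278880 + I*√257419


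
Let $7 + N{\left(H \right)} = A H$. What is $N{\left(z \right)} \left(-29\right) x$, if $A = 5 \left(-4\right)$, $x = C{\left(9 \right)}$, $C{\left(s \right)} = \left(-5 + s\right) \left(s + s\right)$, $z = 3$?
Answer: $139896$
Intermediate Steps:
$C{\left(s \right)} = 2 s \left(-5 + s\right)$ ($C{\left(s \right)} = \left(-5 + s\right) 2 s = 2 s \left(-5 + s\right)$)
$x = 72$ ($x = 2 \cdot 9 \left(-5 + 9\right) = 2 \cdot 9 \cdot 4 = 72$)
$A = -20$
$N{\left(H \right)} = -7 - 20 H$
$N{\left(z \right)} \left(-29\right) x = \left(-7 - 60\right) \left(-29\right) 72 = \left(-67\right) \left(-29\right) 72 = 1943 \cdot 72 = 139896$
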